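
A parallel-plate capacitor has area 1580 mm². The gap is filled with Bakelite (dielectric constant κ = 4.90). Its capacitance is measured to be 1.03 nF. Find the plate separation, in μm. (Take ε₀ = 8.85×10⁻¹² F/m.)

66.5 μm

A = 1580 mm² = 1.58×10⁻³ m².
d = κε₀A/C = 4.90 × 8.85×10⁻¹² × 1.58×10⁻³ / 1.03×10⁻⁹ = 6.65×10⁻⁵ m.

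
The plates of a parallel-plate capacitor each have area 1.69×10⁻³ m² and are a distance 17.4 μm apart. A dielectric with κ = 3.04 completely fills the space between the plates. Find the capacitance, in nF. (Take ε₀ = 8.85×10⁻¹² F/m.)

C = κε₀A/d = 3.04 × 8.85×10⁻¹² × 1.69×10⁻³ / 1.74×10⁻⁵ = 2.61×10⁻⁹ F.

2.61 nF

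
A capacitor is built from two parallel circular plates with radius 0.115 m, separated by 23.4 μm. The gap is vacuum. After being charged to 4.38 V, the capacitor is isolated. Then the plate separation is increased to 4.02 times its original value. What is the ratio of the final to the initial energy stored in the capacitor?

Isolated ⇒ Q is held fixed.
C₂ = 0.249 C₁ and U = Q²/(2C), so U₂/U₁ = C₁/C₂ = 4.02.

4.02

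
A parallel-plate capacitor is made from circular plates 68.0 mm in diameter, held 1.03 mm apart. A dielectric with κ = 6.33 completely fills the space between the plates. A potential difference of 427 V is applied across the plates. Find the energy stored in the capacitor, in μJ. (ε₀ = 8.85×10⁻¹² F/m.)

A = π(68.0/2 mm)² = 3.63×10⁻³ m².
C = κε₀A/d = 6.33 × 8.85×10⁻¹² × 3.63×10⁻³ / 1.03×10⁻³ = 1.98×10⁻¹⁰ F.
U = ½CV² = ½ × 1.98×10⁻¹⁰ × (427)² = 1.80×10⁻⁵ J.

U ≈ 18.0 μJ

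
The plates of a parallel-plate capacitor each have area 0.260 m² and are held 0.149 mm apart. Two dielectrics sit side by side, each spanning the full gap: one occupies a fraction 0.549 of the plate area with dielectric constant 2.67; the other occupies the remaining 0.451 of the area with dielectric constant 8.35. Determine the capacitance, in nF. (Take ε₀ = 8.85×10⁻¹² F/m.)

Side-by-side slabs ⇒ two capacitors in parallel, each spanning the full gap.
C₁ = κ₁ε₀A₁/d = 2.67 × 8.85×10⁻¹² × 0.143 / 1.49×10⁻⁴ = 2.26×10⁻⁸ F.
C₂ = κ₂ε₀A₂/d = 8.35 × 8.85×10⁻¹² × 0.117 / 1.49×10⁻⁴ = 5.82×10⁻⁸ F.
C = C₁ + C₂ = 8.08×10⁻⁸ F.

80.8 nF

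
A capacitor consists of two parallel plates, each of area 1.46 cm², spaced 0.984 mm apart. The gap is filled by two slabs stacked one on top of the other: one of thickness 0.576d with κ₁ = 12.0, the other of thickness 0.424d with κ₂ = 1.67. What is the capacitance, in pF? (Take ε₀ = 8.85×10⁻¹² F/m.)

A = 1.46 cm² = 1.46×10⁻⁴ m².
Stacked slabs ⇒ two capacitors in series, each with the full plate area.
C₁ = κ₁ε₀A/d₁ = 12.0 × 8.85×10⁻¹² × 1.46×10⁻⁴ / 5.67×10⁻⁴ = 2.74×10⁻¹¹ F.
C₂ = κ₂ε₀A/d₂ = 1.67 × 8.85×10⁻¹² × 1.46×10⁻⁴ / 4.17×10⁻⁴ = 5.17×10⁻¹² F.
C = (1/C₁ + 1/C₂)⁻¹ = 4.35×10⁻¹² F.

4.35 pF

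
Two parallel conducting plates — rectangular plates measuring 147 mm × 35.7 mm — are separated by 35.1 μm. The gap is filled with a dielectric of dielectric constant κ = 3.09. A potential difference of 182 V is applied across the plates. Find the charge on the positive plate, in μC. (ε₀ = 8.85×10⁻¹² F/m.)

Q ≈ 0.744 μC

A = 147 × 35.7 mm² = 5.25×10⁻³ m².
C = κε₀A/d = 3.09 × 8.85×10⁻¹² × 5.25×10⁻³ / 3.51×10⁻⁵ = 4.09×10⁻⁹ F.
Q = CV = 4.09×10⁻⁹ × 182 = 7.44×10⁻⁷ C.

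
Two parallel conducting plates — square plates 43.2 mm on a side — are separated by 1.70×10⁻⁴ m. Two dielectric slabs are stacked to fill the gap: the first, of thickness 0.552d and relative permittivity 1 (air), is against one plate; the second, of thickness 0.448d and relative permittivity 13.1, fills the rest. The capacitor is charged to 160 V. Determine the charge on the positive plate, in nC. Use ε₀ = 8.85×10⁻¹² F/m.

A = (43.2 mm)² = 1.87×10⁻³ m².
Stacked slabs ⇒ two capacitors in series, each with the full plate area.
C₁ = κ₁ε₀A/d₁ = 1.00 × 8.85×10⁻¹² × 1.87×10⁻³ / 9.38×10⁻⁵ = 1.76×10⁻¹⁰ F.
C₂ = κ₂ε₀A/d₂ = 13.1 × 8.85×10⁻¹² × 1.87×10⁻³ / 7.62×10⁻⁵ = 2.84×10⁻⁹ F.
C = (1/C₁ + 1/C₂)⁻¹ = 1.66×10⁻¹⁰ F.
Q = CV = 1.66×10⁻¹⁰ × 160 = 2.65×10⁻⁸ C.

Q ≈ 26.5 nC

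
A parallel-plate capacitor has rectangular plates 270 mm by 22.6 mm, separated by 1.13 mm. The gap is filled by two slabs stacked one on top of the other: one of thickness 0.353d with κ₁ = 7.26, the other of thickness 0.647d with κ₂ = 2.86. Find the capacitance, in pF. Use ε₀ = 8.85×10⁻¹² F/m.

C ≈ 174 pF

A = 270 × 22.6 mm² = 6.10×10⁻³ m².
Stacked slabs ⇒ two capacitors in series, each with the full plate area.
C₁ = κ₁ε₀A/d₁ = 7.26 × 8.85×10⁻¹² × 6.10×10⁻³ / 3.99×10⁻⁴ = 9.83×10⁻¹⁰ F.
C₂ = κ₂ε₀A/d₂ = 2.86 × 8.85×10⁻¹² × 6.10×10⁻³ / 7.31×10⁻⁴ = 2.11×10⁻¹⁰ F.
C = (1/C₁ + 1/C₂)⁻¹ = 1.74×10⁻¹⁰ F.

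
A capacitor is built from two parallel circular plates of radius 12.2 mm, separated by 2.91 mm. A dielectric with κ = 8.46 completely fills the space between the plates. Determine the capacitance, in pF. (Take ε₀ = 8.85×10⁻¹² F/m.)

A = π(12.2 mm)² = 4.68×10⁻⁴ m².
C = κε₀A/d = 8.46 × 8.85×10⁻¹² × 4.68×10⁻⁴ / 2.91×10⁻³ = 1.20×10⁻¹¹ F.

C ≈ 12.0 pF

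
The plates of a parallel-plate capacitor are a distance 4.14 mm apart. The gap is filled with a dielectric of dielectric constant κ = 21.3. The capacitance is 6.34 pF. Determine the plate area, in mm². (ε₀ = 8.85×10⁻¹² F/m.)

A = Cd/(κε₀) = 6.34×10⁻¹² × 4.14×10⁻³ / (21.3 × 8.85×10⁻¹²) = 1.39×10⁻⁴ m².

A ≈ 139 mm²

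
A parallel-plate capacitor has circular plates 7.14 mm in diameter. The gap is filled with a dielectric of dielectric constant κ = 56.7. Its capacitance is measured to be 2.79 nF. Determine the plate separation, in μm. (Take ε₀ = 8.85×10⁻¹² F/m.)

d ≈ 7.20 μm

A = π(7.14/2 mm)² = 4.00×10⁻⁵ m².
d = κε₀A/C = 56.7 × 8.85×10⁻¹² × 4.00×10⁻⁵ / 2.79×10⁻⁹ = 7.20×10⁻⁶ m.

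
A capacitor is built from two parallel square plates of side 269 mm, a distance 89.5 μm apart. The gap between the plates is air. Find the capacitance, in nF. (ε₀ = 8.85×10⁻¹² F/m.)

A = (269 mm)² = 7.24×10⁻² m².
C = ε₀A/d = 8.85×10⁻¹² × 7.24×10⁻² / 8.95×10⁻⁵ = 7.16×10⁻⁹ F.

C ≈ 7.16 nF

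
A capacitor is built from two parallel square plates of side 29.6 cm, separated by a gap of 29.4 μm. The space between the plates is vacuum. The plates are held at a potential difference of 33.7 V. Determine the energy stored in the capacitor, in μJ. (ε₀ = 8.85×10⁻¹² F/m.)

A = (29.6 cm)² = 8.76×10⁻² m².
C = ε₀A/d = 8.85×10⁻¹² × 8.76×10⁻² / 2.94×10⁻⁵ = 2.64×10⁻⁸ F.
U = ½CV² = ½ × 2.64×10⁻⁸ × (33.7)² = 1.50×10⁻⁵ J.

U ≈ 15.0 μJ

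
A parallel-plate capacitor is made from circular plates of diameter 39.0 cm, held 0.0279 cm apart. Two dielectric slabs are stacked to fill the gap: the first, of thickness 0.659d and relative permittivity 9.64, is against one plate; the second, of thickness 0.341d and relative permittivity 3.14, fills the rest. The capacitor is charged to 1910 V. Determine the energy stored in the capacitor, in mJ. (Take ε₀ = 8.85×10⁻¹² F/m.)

A = π(39.0/2 cm)² = 0.119 m².
Stacked slabs ⇒ two capacitors in series, each with the full plate area.
C₁ = κ₁ε₀A/d₁ = 9.64 × 8.85×10⁻¹² × 0.119 / 1.84×10⁻⁴ = 5.54×10⁻⁸ F.
C₂ = κ₂ε₀A/d₂ = 3.14 × 8.85×10⁻¹² × 0.119 / 9.51×10⁻⁵ = 3.49×10⁻⁸ F.
C = (1/C₁ + 1/C₂)⁻¹ = 2.14×10⁻⁸ F.
U = ½CV² = ½ × 2.14×10⁻⁸ × (1910)² = 3.91×10⁻² J.

39.1 mJ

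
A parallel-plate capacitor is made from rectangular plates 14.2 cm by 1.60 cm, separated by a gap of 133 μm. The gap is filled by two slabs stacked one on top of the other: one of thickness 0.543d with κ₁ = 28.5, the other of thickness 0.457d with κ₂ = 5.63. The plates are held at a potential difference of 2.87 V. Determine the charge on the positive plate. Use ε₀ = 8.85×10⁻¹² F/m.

A = 14.2 × 1.60 cm² = 2.27×10⁻³ m².
Stacked slabs ⇒ two capacitors in series, each with the full plate area.
C₁ = κ₁ε₀A/d₁ = 28.5 × 8.85×10⁻¹² × 2.27×10⁻³ / 7.22×10⁻⁵ = 7.93×10⁻⁹ F.
C₂ = κ₂ε₀A/d₂ = 5.63 × 8.85×10⁻¹² × 2.27×10⁻³ / 6.08×10⁻⁵ = 1.86×10⁻⁹ F.
C = (1/C₁ + 1/C₂)⁻¹ = 1.51×10⁻⁹ F.
Q = CV = 1.51×10⁻⁹ × 2.87 = 4.33×10⁻⁹ C.

Q ≈ 4.33 nC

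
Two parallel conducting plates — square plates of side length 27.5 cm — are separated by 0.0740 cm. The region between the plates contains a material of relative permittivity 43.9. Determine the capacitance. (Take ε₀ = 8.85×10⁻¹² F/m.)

A = (27.5 cm)² = 7.56×10⁻² m².
C = κε₀A/d = 43.9 × 8.85×10⁻¹² × 7.56×10⁻² / 7.40×10⁻⁴ = 3.97×10⁻⁸ F.

C ≈ 39.7 nF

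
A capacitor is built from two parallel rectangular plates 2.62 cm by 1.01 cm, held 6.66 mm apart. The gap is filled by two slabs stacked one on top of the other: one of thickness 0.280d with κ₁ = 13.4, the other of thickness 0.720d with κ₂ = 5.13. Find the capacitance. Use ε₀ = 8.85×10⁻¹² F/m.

A = 2.62 × 1.01 cm² = 2.65×10⁻⁴ m².
Stacked slabs ⇒ two capacitors in series, each with the full plate area.
C₁ = κ₁ε₀A/d₁ = 13.4 × 8.85×10⁻¹² × 2.65×10⁻⁴ / 1.86×10⁻³ = 1.68×10⁻¹¹ F.
C₂ = κ₂ε₀A/d₂ = 5.13 × 8.85×10⁻¹² × 2.65×10⁻⁴ / 4.80×10⁻³ = 2.51×10⁻¹² F.
C = (1/C₁ + 1/C₂)⁻¹ = 2.18×10⁻¹² F.

2.18 pF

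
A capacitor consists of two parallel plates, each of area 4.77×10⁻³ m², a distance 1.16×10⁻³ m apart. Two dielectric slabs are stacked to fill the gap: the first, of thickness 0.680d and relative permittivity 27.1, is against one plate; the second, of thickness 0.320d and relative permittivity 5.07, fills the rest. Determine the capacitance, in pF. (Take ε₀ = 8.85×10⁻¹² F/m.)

413 pF

Stacked slabs ⇒ two capacitors in series, each with the full plate area.
C₁ = κ₁ε₀A/d₁ = 27.1 × 8.85×10⁻¹² × 4.77×10⁻³ / 7.89×10⁻⁴ = 1.45×10⁻⁹ F.
C₂ = κ₂ε₀A/d₂ = 5.07 × 8.85×10⁻¹² × 4.77×10⁻³ / 3.71×10⁻⁴ = 5.77×10⁻¹⁰ F.
C = (1/C₁ + 1/C₂)⁻¹ = 4.13×10⁻¹⁰ F.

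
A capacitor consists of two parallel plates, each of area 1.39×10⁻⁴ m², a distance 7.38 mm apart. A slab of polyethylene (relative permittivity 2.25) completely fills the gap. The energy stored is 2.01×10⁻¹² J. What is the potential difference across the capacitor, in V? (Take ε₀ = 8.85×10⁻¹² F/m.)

C = κε₀A/d = 2.25 × 8.85×10⁻¹² × 1.39×10⁻⁴ / 7.38×10⁻³ = 3.75×10⁻¹³ F.
V = √(2U/C) = √(2 × 2.01×10⁻¹² / 3.75×10⁻¹³) = 3.27 V.

V ≈ 3.27 V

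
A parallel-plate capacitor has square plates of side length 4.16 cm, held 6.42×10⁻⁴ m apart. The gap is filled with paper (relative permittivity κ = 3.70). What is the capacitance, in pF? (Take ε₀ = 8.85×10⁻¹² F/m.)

A = (4.16 cm)² = 1.73×10⁻³ m².
C = κε₀A/d = 3.70 × 8.85×10⁻¹² × 1.73×10⁻³ / 6.42×10⁻⁴ = 8.83×10⁻¹¹ F.

88.3 pF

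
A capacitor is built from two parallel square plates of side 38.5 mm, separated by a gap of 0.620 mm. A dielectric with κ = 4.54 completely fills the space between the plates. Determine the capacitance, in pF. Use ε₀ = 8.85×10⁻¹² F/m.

C ≈ 96.1 pF

A = (38.5 mm)² = 1.48×10⁻³ m².
C = κε₀A/d = 4.54 × 8.85×10⁻¹² × 1.48×10⁻³ / 6.20×10⁻⁴ = 9.61×10⁻¹¹ F.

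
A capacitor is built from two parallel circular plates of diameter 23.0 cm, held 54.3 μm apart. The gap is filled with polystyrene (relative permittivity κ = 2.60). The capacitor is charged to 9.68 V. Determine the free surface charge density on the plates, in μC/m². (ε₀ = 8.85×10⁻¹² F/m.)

4.10 μC/m²

A = π(23.0/2 cm)² = 4.15×10⁻² m².
C = κε₀A/d = 2.60 × 8.85×10⁻¹² × 4.15×10⁻² / 5.43×10⁻⁵ = 1.76×10⁻⁸ F.
σ = Q/A = CV/A = 1.76×10⁻⁸ × 9.68 / 4.15×10⁻² = 4.10×10⁻⁶ C/m².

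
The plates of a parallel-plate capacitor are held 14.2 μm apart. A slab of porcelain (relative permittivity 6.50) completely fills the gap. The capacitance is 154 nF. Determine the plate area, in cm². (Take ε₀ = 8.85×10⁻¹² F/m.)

A = Cd/(κε₀) = 1.54×10⁻⁷ × 1.42×10⁻⁵ / (6.50 × 8.85×10⁻¹²) = 3.80×10⁻² m².

A ≈ 380 cm²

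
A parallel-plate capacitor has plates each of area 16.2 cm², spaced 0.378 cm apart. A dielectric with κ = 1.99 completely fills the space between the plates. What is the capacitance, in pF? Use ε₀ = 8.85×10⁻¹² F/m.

A = 16.2 cm² = 1.62×10⁻³ m².
C = κε₀A/d = 1.99 × 8.85×10⁻¹² × 1.62×10⁻³ / 3.78×10⁻³ = 7.55×10⁻¹² F.

C ≈ 7.55 pF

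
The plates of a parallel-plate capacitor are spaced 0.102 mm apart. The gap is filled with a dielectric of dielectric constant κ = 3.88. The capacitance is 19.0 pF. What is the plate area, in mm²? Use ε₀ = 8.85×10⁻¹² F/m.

56.4 mm²

A = Cd/(κε₀) = 1.90×10⁻¹¹ × 1.02×10⁻⁴ / (3.88 × 8.85×10⁻¹²) = 5.64×10⁻⁵ m².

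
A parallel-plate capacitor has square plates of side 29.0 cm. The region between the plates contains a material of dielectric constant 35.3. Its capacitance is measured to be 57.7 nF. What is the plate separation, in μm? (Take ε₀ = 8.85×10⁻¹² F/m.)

455 μm

A = (29.0 cm)² = 8.41×10⁻² m².
d = κε₀A/C = 35.3 × 8.85×10⁻¹² × 8.41×10⁻² / 5.77×10⁻⁸ = 4.55×10⁻⁴ m.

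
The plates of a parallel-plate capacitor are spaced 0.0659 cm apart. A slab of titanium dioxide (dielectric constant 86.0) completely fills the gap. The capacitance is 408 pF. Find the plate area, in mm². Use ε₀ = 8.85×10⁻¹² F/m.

A = Cd/(κε₀) = 4.08×10⁻¹⁰ × 6.59×10⁻⁴ / (86.0 × 8.85×10⁻¹²) = 3.53×10⁻⁴ m².

A ≈ 353 mm²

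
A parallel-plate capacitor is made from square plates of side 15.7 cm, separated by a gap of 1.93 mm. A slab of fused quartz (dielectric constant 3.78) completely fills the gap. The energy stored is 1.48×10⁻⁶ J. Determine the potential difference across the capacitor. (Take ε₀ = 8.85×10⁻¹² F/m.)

V ≈ 83.2 V

A = (15.7 cm)² = 2.46×10⁻² m².
C = κε₀A/d = 3.78 × 8.85×10⁻¹² × 2.46×10⁻² / 1.93×10⁻³ = 4.27×10⁻¹⁰ F.
V = √(2U/C) = √(2 × 1.48×10⁻⁶ / 4.27×10⁻¹⁰) = 83.2 V.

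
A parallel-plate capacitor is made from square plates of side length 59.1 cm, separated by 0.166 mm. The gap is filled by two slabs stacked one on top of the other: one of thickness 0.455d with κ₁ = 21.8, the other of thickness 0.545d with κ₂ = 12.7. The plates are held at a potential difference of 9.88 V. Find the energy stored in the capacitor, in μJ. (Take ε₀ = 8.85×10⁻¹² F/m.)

A = (59.1 cm)² = 0.349 m².
Stacked slabs ⇒ two capacitors in series, each with the full plate area.
C₁ = κ₁ε₀A/d₁ = 21.8 × 8.85×10⁻¹² × 0.349 / 7.55×10⁻⁵ = 8.92×10⁻⁷ F.
C₂ = κ₂ε₀A/d₂ = 12.7 × 8.85×10⁻¹² × 0.349 / 9.05×10⁻⁵ = 4.34×10⁻⁷ F.
C = (1/C₁ + 1/C₂)⁻¹ = 2.92×10⁻⁷ F.
U = ½CV² = ½ × 2.92×10⁻⁷ × (9.88)² = 1.42×10⁻⁵ J.

14.2 μJ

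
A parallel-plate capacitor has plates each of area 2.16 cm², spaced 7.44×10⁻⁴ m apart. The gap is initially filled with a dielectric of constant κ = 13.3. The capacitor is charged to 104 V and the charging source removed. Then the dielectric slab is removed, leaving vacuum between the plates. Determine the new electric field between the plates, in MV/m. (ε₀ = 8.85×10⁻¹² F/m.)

A = 2.16 cm² = 2.16×10⁻⁴ m².
Initially C₁ = κε₀A/d = 13.3 × 8.85×10⁻¹² × 2.16×10⁻⁴ / 7.44×10⁻⁴ = 3.42×10⁻¹¹ F.
E₁ = 1.40×10⁵ V/m.
Isolated ⇒ Q is held fixed. V₂ = Q/C₂ = V₁/0.0752; E = V/d, so E₂/E₁ = (V₂/V₁)(d₁/d₂) = 13.3.
E₂ = 13.3 × 1.40×10⁵ = 1.86×10⁶ V/m.

1.86 MV/m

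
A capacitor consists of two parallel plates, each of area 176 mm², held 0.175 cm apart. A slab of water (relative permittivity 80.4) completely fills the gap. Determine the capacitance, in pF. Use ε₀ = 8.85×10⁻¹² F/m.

C ≈ 71.6 pF

A = 176 mm² = 1.76×10⁻⁴ m².
C = κε₀A/d = 80.4 × 8.85×10⁻¹² × 1.76×10⁻⁴ / 1.75×10⁻³ = 7.16×10⁻¹¹ F.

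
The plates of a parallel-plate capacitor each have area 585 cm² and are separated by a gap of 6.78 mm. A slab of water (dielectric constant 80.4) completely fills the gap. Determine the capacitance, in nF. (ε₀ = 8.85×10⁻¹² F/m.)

A = 585 cm² = 5.85×10⁻² m².
C = κε₀A/d = 80.4 × 8.85×10⁻¹² × 5.85×10⁻² / 6.78×10⁻³ = 6.14×10⁻⁹ F.

6.14 nF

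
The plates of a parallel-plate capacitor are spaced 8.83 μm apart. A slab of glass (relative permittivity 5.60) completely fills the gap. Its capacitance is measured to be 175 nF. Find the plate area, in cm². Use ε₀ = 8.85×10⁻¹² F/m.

A ≈ 312 cm²

A = Cd/(κε₀) = 1.75×10⁻⁷ × 8.83×10⁻⁶ / (5.60 × 8.85×10⁻¹²) = 3.12×10⁻² m².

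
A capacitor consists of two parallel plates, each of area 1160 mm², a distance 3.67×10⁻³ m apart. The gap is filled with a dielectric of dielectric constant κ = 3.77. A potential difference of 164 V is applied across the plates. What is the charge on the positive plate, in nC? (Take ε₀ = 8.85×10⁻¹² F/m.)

1.73 nC

A = 1160 mm² = 1.16×10⁻³ m².
C = κε₀A/d = 3.77 × 8.85×10⁻¹² × 1.16×10⁻³ / 3.67×10⁻³ = 1.05×10⁻¹¹ F.
Q = CV = 1.05×10⁻¹¹ × 164 = 1.73×10⁻⁹ C.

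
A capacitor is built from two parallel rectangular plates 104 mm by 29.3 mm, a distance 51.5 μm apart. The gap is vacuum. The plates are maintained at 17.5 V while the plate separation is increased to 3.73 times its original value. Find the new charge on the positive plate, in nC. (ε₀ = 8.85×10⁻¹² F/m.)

A = 104 × 29.3 mm² = 3.05×10⁻³ m².
Initially C₁ = ε₀A/d = 8.85×10⁻¹² × 3.05×10⁻³ / 5.15×10⁻⁵ = 5.24×10⁻¹⁰ F.
Q₁ = 9.16×10⁻⁹ C.
Battery connected ⇒ V is held fixed. C₂ = 0.268 C₁ and Q = CV, so Q₂/Q₁ = C₂/C₁ = 0.268.
Q₂ = 0.268 × 9.16×10⁻⁹ = 2.46×10⁻⁹ C.

2.46 nC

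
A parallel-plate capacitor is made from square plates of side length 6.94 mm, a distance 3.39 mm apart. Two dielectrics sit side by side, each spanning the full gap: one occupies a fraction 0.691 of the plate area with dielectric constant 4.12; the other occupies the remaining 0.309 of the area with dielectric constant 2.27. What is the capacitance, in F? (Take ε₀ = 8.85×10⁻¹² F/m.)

4.46×10⁻¹³ F

A = (6.94 mm)² = 4.82×10⁻⁵ m².
Side-by-side slabs ⇒ two capacitors in parallel, each spanning the full gap.
C₁ = κ₁ε₀A₁/d = 4.12 × 8.85×10⁻¹² × 3.33×10⁻⁵ / 3.39×10⁻³ = 3.58×10⁻¹³ F.
C₂ = κ₂ε₀A₂/d = 2.27 × 8.85×10⁻¹² × 1.49×10⁻⁵ / 3.39×10⁻³ = 8.82×10⁻¹⁴ F.
C = C₁ + C₂ = 4.46×10⁻¹³ F.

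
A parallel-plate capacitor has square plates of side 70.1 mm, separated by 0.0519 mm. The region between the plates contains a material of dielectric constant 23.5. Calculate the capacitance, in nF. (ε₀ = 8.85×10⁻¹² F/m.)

A = (70.1 mm)² = 4.91×10⁻³ m².
C = κε₀A/d = 23.5 × 8.85×10⁻¹² × 4.91×10⁻³ / 5.19×10⁻⁵ = 1.97×10⁻⁸ F.

C ≈ 19.7 nF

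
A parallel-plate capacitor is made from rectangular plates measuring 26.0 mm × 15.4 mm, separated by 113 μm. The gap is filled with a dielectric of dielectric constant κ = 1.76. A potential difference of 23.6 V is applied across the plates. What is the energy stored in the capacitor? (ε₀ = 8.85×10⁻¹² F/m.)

15.4 nJ

A = 26.0 × 15.4 mm² = 4.00×10⁻⁴ m².
C = κε₀A/d = 1.76 × 8.85×10⁻¹² × 4.00×10⁻⁴ / 1.13×10⁻⁴ = 5.52×10⁻¹¹ F.
U = ½CV² = ½ × 5.52×10⁻¹¹ × (23.6)² = 1.54×10⁻⁸ J.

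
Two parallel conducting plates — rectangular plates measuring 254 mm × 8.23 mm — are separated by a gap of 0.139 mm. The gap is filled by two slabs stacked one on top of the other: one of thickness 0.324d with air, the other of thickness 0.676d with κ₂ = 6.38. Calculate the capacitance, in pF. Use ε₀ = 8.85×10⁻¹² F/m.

A = 254 × 8.23 mm² = 2.09×10⁻³ m².
Stacked slabs ⇒ two capacitors in series, each with the full plate area.
C₁ = κ₁ε₀A/d₁ = 1.00 × 8.85×10⁻¹² × 2.09×10⁻³ / 4.50×10⁻⁵ = 4.11×10⁻¹⁰ F.
C₂ = κ₂ε₀A/d₂ = 6.38 × 8.85×10⁻¹² × 2.09×10⁻³ / 9.40×10⁻⁵ = 1.26×10⁻⁹ F.
C = (1/C₁ + 1/C₂)⁻¹ = 3.10×10⁻¹⁰ F.

310 pF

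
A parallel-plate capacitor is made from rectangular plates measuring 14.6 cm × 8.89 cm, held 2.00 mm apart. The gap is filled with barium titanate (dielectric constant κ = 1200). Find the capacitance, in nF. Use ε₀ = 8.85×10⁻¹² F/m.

C ≈ 68.9 nF

A = 14.6 × 8.89 cm² = 1.30×10⁻² m².
C = κε₀A/d = 1200 × 8.85×10⁻¹² × 1.30×10⁻² / 2.00×10⁻³ = 6.89×10⁻⁸ F.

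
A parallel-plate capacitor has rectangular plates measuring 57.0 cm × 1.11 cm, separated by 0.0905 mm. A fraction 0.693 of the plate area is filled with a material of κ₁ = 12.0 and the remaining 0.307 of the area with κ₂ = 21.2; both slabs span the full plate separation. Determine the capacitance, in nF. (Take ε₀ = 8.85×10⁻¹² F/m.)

C ≈ 9.17 nF

A = 57.0 × 1.11 cm² = 6.33×10⁻³ m².
Side-by-side slabs ⇒ two capacitors in parallel, each spanning the full gap.
C₁ = κ₁ε₀A₁/d = 12.0 × 8.85×10⁻¹² × 4.38×10⁻³ / 9.05×10⁻⁵ = 5.15×10⁻⁹ F.
C₂ = κ₂ε₀A₂/d = 21.2 × 8.85×10⁻¹² × 1.94×10⁻³ / 9.05×10⁻⁵ = 4.03×10⁻⁹ F.
C = C₁ + C₂ = 9.17×10⁻⁹ F.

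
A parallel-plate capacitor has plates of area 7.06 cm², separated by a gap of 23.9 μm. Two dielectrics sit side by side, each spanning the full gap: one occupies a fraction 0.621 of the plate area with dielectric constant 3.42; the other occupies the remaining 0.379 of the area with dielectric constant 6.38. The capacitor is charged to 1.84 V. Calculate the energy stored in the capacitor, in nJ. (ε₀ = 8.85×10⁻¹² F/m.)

2.01 nJ

A = 7.06 cm² = 7.06×10⁻⁴ m².
Side-by-side slabs ⇒ two capacitors in parallel, each spanning the full gap.
C₁ = κ₁ε₀A₁/d = 3.42 × 8.85×10⁻¹² × 4.38×10⁻⁴ / 2.39×10⁻⁵ = 5.55×10⁻¹⁰ F.
C₂ = κ₂ε₀A₂/d = 6.38 × 8.85×10⁻¹² × 2.68×10⁻⁴ / 2.39×10⁻⁵ = 6.32×10⁻¹⁰ F.
C = C₁ + C₂ = 1.19×10⁻⁹ F.
U = ½CV² = ½ × 1.19×10⁻⁹ × (1.84)² = 2.01×10⁻⁹ J.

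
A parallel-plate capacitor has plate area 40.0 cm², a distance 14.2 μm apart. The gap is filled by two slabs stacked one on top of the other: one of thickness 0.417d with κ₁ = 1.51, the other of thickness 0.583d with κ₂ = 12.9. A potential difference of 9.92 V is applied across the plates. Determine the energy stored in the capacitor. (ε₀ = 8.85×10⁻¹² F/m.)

U ≈ 382 nJ

A = 40.0 cm² = 4.00×10⁻³ m².
Stacked slabs ⇒ two capacitors in series, each with the full plate area.
C₁ = κ₁ε₀A/d₁ = 1.51 × 8.85×10⁻¹² × 4.00×10⁻³ / 5.92×10⁻⁶ = 9.03×10⁻⁹ F.
C₂ = κ₂ε₀A/d₂ = 12.9 × 8.85×10⁻¹² × 4.00×10⁻³ / 8.28×10⁻⁶ = 5.52×10⁻⁸ F.
C = (1/C₁ + 1/C₂)⁻¹ = 7.76×10⁻⁹ F.
U = ½CV² = ½ × 7.76×10⁻⁹ × (9.92)² = 3.82×10⁻⁷ J.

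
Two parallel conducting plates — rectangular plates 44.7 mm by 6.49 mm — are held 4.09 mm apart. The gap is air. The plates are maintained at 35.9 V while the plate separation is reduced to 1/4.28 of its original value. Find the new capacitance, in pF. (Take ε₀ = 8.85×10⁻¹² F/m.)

A = 44.7 × 6.49 mm² = 2.90×10⁻⁴ m².
Initially C₁ = ε₀A/d = 8.85×10⁻¹² × 2.90×10⁻⁴ / 4.09×10⁻³ = 6.28×10⁻¹³ F.
C = ε₀A/d scales as 1/d, so C₂/C₁ = d₁/d₂ = 4.28.
C₂ = 4.28 × 6.28×10⁻¹³ = 2.69×10⁻¹² F.

C ≈ 2.69 pF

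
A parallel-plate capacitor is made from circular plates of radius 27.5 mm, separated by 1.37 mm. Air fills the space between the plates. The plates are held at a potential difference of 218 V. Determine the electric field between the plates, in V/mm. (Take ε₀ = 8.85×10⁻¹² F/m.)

E = V/d = 218 / 1.37×10⁻³ = 1.59×10⁵ V/m.

E ≈ 159 V/mm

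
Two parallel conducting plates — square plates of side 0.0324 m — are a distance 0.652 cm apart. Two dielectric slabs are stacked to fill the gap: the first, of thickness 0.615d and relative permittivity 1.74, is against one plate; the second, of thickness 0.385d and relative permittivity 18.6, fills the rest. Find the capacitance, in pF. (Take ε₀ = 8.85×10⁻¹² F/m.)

C ≈ 3.81 pF

A = (0.0324 m)² = 1.05×10⁻³ m².
Stacked slabs ⇒ two capacitors in series, each with the full plate area.
C₁ = κ₁ε₀A/d₁ = 1.74 × 8.85×10⁻¹² × 1.05×10⁻³ / 4.01×10⁻³ = 4.03×10⁻¹² F.
C₂ = κ₂ε₀A/d₂ = 18.6 × 8.85×10⁻¹² × 1.05×10⁻³ / 2.51×10⁻³ = 6.88×10⁻¹¹ F.
C = (1/C₁ + 1/C₂)⁻¹ = 3.81×10⁻¹² F.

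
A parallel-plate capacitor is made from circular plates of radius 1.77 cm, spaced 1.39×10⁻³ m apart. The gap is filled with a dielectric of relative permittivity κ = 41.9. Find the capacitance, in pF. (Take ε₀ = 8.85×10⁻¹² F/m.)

263 pF

A = π(1.77 cm)² = 9.84×10⁻⁴ m².
C = κε₀A/d = 41.9 × 8.85×10⁻¹² × 9.84×10⁻⁴ / 1.39×10⁻³ = 2.63×10⁻¹⁰ F.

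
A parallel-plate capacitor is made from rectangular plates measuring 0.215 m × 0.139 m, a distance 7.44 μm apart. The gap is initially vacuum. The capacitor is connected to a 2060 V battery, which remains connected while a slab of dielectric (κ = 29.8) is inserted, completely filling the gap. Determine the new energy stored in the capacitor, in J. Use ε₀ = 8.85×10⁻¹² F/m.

A = 0.215 × 0.139 m² = 2.99×10⁻² m².
Initially C₁ = ε₀A/d = 8.85×10⁻¹² × 2.99×10⁻² / 7.44×10⁻⁶ = 3.55×10⁻⁸ F.
U₁ = 7.54×10⁻² J.
Battery connected ⇒ V is held fixed. C₂ = 29.8 C₁ and U = ½CV², so U₂/U₁ = C₂/C₁ = 29.8.
U₂ = 29.8 × 7.54×10⁻² = 2.25 J.

2.25 J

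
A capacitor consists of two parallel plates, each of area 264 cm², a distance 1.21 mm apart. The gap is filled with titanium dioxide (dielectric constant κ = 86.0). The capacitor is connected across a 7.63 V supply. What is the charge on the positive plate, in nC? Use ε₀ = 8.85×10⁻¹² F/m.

Q ≈ 127 nC

A = 264 cm² = 2.64×10⁻² m².
C = κε₀A/d = 86.0 × 8.85×10⁻¹² × 2.64×10⁻² / 1.21×10⁻³ = 1.66×10⁻⁸ F.
Q = CV = 1.66×10⁻⁸ × 7.63 = 1.27×10⁻⁷ C.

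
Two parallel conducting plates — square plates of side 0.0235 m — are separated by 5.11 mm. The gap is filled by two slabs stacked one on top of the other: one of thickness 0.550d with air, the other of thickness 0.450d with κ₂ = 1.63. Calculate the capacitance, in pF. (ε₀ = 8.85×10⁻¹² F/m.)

A = (0.0235 m)² = 5.52×10⁻⁴ m².
Stacked slabs ⇒ two capacitors in series, each with the full plate area.
C₁ = κ₁ε₀A/d₁ = 1.00 × 8.85×10⁻¹² × 5.52×10⁻⁴ / 2.81×10⁻³ = 1.74×10⁻¹² F.
C₂ = κ₂ε₀A/d₂ = 1.63 × 8.85×10⁻¹² × 5.52×10⁻⁴ / 2.30×10⁻³ = 3.46×10⁻¹² F.
C = (1/C₁ + 1/C₂)⁻¹ = 1.16×10⁻¹² F.

1.16 pF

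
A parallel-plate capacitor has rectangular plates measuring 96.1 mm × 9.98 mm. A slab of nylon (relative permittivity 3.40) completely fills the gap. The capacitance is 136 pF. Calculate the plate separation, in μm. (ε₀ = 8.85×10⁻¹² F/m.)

A = 96.1 × 9.98 mm² = 9.59×10⁻⁴ m².
d = κε₀A/C = 3.40 × 8.85×10⁻¹² × 9.59×10⁻⁴ / 1.36×10⁻¹⁰ = 2.12×10⁻⁴ m.

212 μm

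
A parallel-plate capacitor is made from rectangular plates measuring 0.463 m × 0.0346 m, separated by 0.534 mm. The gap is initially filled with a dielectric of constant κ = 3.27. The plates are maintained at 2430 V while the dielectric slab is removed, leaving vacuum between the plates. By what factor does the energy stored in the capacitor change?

0.306

Battery connected ⇒ V is held fixed.
C₂ = 0.306 C₁ and U = ½CV², so U₂/U₁ = C₂/C₁ = 0.306.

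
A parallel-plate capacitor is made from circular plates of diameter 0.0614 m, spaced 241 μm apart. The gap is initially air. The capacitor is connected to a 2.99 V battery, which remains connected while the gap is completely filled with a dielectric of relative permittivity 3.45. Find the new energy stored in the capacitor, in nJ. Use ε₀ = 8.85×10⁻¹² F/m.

A = π(0.0614/2 m)² = 2.96×10⁻³ m².
Initially C₁ = ε₀A/d = 8.85×10⁻¹² × 2.96×10⁻³ / 2.41×10⁻⁴ = 1.09×10⁻¹⁰ F.
U₁ = 4.86×10⁻¹⁰ J.
Battery connected ⇒ V is held fixed. C₂ = 3.45 C₁ and U = ½CV², so U₂/U₁ = C₂/C₁ = 3.45.
U₂ = 3.45 × 4.86×10⁻¹⁰ = 1.68×10⁻⁹ J.

1.68 nJ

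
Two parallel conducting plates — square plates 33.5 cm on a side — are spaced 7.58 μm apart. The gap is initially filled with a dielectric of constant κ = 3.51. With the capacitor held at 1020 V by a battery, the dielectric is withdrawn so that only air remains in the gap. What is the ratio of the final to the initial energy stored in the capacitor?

Battery connected ⇒ V is held fixed.
C₂ = 0.285 C₁ and U = ½CV², so U₂/U₁ = C₂/C₁ = 0.285.

0.285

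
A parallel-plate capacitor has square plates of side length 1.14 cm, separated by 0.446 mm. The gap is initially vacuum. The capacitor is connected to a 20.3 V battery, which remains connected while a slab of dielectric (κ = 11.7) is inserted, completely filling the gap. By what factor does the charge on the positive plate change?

11.7

Battery connected ⇒ V is held fixed.
C₂ = 11.7 C₁ and Q = CV, so Q₂/Q₁ = C₂/C₁ = 11.7.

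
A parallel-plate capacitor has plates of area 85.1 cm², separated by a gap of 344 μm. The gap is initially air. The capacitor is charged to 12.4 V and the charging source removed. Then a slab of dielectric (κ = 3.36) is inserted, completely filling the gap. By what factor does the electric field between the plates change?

0.298

Isolated ⇒ Q is held fixed.
V₂ = Q/C₂ = V₁/3.36; E = V/d, so E₂/E₁ = (V₂/V₁)(d₁/d₂) = 0.298.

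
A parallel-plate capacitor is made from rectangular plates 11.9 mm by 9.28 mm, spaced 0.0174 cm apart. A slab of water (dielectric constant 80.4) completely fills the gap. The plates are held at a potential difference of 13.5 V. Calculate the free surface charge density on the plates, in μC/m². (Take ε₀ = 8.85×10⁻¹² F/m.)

A = 11.9 × 9.28 mm² = 1.10×10⁻⁴ m².
C = κε₀A/d = 80.4 × 8.85×10⁻¹² × 1.10×10⁻⁴ / 1.74×10⁻⁴ = 4.52×10⁻¹⁰ F.
σ = Q/A = CV/A = 4.52×10⁻¹⁰ × 13.5 / 1.10×10⁻⁴ = 5.52×10⁻⁵ C/m².

55.2 μC/m²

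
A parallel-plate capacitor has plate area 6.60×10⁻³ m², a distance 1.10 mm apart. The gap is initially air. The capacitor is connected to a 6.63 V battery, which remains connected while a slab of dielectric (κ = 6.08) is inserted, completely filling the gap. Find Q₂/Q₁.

Q₂/Q₁ ≈ 6.08

Battery connected ⇒ V is held fixed.
C₂ = 6.08 C₁ and Q = CV, so Q₂/Q₁ = C₂/C₁ = 6.08.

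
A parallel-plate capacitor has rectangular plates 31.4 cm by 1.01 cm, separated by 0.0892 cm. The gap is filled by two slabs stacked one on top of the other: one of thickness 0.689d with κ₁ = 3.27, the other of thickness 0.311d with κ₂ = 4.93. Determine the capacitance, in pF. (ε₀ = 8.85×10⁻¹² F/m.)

115 pF

A = 31.4 × 1.01 cm² = 3.17×10⁻³ m².
Stacked slabs ⇒ two capacitors in series, each with the full plate area.
C₁ = κ₁ε₀A/d₁ = 3.27 × 8.85×10⁻¹² × 3.17×10⁻³ / 6.15×10⁻⁴ = 1.49×10⁻¹⁰ F.
C₂ = κ₂ε₀A/d₂ = 4.93 × 8.85×10⁻¹² × 3.17×10⁻³ / 2.77×10⁻⁴ = 4.99×10⁻¹⁰ F.
C = (1/C₁ + 1/C₂)⁻¹ = 1.15×10⁻¹⁰ F.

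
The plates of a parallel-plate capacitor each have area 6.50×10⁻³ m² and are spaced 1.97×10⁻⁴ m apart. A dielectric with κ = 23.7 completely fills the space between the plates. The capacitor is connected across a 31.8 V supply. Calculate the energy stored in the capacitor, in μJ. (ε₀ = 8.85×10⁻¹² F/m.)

C = κε₀A/d = 23.7 × 8.85×10⁻¹² × 6.50×10⁻³ / 1.97×10⁻⁴ = 6.92×10⁻⁹ F.
U = ½CV² = ½ × 6.92×10⁻⁹ × (31.8)² = 3.50×10⁻⁶ J.

U ≈ 3.50 μJ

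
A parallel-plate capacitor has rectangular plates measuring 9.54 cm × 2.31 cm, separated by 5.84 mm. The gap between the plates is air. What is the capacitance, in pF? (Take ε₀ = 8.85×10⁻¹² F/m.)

C ≈ 3.34 pF

A = 9.54 × 2.31 cm² = 2.20×10⁻³ m².
C = ε₀A/d = 8.85×10⁻¹² × 2.20×10⁻³ / 5.84×10⁻³ = 3.34×10⁻¹² F.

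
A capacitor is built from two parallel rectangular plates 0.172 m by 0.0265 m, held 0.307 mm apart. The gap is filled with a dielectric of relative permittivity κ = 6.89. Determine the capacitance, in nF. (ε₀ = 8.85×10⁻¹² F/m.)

A = 0.172 × 0.0265 m² = 4.56×10⁻³ m².
C = κε₀A/d = 6.89 × 8.85×10⁻¹² × 4.56×10⁻³ / 3.07×10⁻⁴ = 9.05×10⁻¹⁰ F.

C ≈ 0.905 nF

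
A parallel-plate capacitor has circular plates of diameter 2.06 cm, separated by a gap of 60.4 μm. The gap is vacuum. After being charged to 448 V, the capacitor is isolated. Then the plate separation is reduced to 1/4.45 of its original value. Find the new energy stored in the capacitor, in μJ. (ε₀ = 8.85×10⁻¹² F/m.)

A = π(2.06/2 cm)² = 3.33×10⁻⁴ m².
Initially C₁ = ε₀A/d = 8.85×10⁻¹² × 3.33×10⁻⁴ / 6.04×10⁻⁵ = 4.88×10⁻¹¹ F.
U₁ = 4.90×10⁻⁶ J.
Isolated ⇒ Q is held fixed. C₂ = 4.45 C₁ and U = Q²/(2C), so U₂/U₁ = C₁/C₂ = 0.225.
U₂ = 0.225 × 4.90×10⁻⁶ = 1.10×10⁻⁶ J.

U ≈ 1.10 μJ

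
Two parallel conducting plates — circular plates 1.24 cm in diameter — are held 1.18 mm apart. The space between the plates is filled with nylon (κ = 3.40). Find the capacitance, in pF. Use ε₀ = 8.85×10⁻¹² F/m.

A = π(1.24/2 cm)² = 1.21×10⁻⁴ m².
C = κε₀A/d = 3.40 × 8.85×10⁻¹² × 1.21×10⁻⁴ / 1.18×10⁻³ = 3.08×10⁻¹² F.

C ≈ 3.08 pF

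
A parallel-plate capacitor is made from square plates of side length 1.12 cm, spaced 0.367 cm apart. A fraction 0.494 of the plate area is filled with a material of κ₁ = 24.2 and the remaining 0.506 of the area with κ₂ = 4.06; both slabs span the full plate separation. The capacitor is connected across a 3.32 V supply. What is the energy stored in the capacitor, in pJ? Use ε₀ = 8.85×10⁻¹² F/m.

23.4 pJ

A = (1.12 cm)² = 1.25×10⁻⁴ m².
Side-by-side slabs ⇒ two capacitors in parallel, each spanning the full gap.
C₁ = κ₁ε₀A₁/d = 24.2 × 8.85×10⁻¹² × 6.20×10⁻⁵ / 3.67×10⁻³ = 3.62×10⁻¹² F.
C₂ = κ₂ε₀A₂/d = 4.06 × 8.85×10⁻¹² × 6.35×10⁻⁵ / 3.67×10⁻³ = 6.21×10⁻¹³ F.
C = C₁ + C₂ = 4.24×10⁻¹² F.
U = ½CV² = ½ × 4.24×10⁻¹² × (3.32)² = 2.34×10⁻¹¹ J.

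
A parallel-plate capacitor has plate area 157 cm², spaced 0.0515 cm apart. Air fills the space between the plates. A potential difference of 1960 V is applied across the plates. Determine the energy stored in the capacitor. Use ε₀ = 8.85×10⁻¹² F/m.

A = 157 cm² = 1.57×10⁻² m².
C = ε₀A/d = 8.85×10⁻¹² × 1.57×10⁻² / 5.15×10⁻⁴ = 2.70×10⁻¹⁰ F.
U = ½CV² = ½ × 2.70×10⁻¹⁰ × (1960)² = 5.18×10⁻⁴ J.

U ≈ 0.518 mJ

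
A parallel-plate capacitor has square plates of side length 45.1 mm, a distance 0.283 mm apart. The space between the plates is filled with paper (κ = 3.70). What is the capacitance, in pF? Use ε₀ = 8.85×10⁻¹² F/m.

A = (45.1 mm)² = 2.03×10⁻³ m².
C = κε₀A/d = 3.70 × 8.85×10⁻¹² × 2.03×10⁻³ / 2.83×10⁻⁴ = 2.35×10⁻¹⁰ F.

C ≈ 235 pF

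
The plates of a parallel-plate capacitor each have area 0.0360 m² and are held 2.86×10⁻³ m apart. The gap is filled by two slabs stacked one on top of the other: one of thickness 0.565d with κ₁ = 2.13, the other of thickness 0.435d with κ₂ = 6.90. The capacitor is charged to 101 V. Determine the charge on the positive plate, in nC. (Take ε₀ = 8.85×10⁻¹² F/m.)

34.3 nC

Stacked slabs ⇒ two capacitors in series, each with the full plate area.
C₁ = κ₁ε₀A/d₁ = 2.13 × 8.85×10⁻¹² × 3.60×10⁻² / 1.62×10⁻³ = 4.20×10⁻¹⁰ F.
C₂ = κ₂ε₀A/d₂ = 6.90 × 8.85×10⁻¹² × 3.60×10⁻² / 1.24×10⁻³ = 1.77×10⁻⁹ F.
C = (1/C₁ + 1/C₂)⁻¹ = 3.39×10⁻¹⁰ F.
Q = CV = 3.39×10⁻¹⁰ × 101 = 3.43×10⁻⁸ C.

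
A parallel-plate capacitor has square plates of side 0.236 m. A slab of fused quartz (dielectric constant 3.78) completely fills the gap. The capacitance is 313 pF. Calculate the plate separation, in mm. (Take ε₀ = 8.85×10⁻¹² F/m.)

d ≈ 5.95 mm

A = (0.236 m)² = 5.57×10⁻² m².
d = κε₀A/C = 3.78 × 8.85×10⁻¹² × 5.57×10⁻² / 3.13×10⁻¹⁰ = 5.95×10⁻³ m.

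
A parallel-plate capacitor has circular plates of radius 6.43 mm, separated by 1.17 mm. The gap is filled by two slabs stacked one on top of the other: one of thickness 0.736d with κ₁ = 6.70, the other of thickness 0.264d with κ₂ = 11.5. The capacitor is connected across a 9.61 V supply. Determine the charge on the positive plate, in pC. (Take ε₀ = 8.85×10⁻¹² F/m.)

A = π(6.43 mm)² = 1.30×10⁻⁴ m².
Stacked slabs ⇒ two capacitors in series, each with the full plate area.
C₁ = κ₁ε₀A/d₁ = 6.70 × 8.85×10⁻¹² × 1.30×10⁻⁴ / 8.61×10⁻⁴ = 8.94×10⁻¹² F.
C₂ = κ₂ε₀A/d₂ = 11.5 × 8.85×10⁻¹² × 1.30×10⁻⁴ / 3.09×10⁻⁴ = 4.28×10⁻¹¹ F.
C = (1/C₁ + 1/C₂)⁻¹ = 7.40×10⁻¹² F.
Q = CV = 7.40×10⁻¹² × 9.61 = 7.11×10⁻¹¹ C.

Q ≈ 71.1 pC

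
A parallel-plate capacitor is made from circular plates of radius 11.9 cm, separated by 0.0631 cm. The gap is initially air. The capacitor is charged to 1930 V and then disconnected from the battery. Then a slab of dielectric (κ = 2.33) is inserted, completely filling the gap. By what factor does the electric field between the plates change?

Isolated ⇒ Q is held fixed.
V₂ = Q/C₂ = V₁/2.33; E = V/d, so E₂/E₁ = (V₂/V₁)(d₁/d₂) = 0.429.

E₂/E₁ ≈ 0.429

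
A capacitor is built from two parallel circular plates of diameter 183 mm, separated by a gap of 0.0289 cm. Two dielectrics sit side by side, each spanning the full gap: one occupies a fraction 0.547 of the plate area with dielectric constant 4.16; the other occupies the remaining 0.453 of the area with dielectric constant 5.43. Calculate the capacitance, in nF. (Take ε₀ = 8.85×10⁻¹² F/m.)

C ≈ 3.81 nF

A = π(183/2 mm)² = 2.63×10⁻² m².
Side-by-side slabs ⇒ two capacitors in parallel, each spanning the full gap.
C₁ = κ₁ε₀A₁/d = 4.16 × 8.85×10⁻¹² × 1.44×10⁻² / 2.89×10⁻⁴ = 1.83×10⁻⁹ F.
C₂ = κ₂ε₀A₂/d = 5.43 × 8.85×10⁻¹² × 1.19×10⁻² / 2.89×10⁻⁴ = 1.98×10⁻⁹ F.
C = C₁ + C₂ = 3.81×10⁻⁹ F.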